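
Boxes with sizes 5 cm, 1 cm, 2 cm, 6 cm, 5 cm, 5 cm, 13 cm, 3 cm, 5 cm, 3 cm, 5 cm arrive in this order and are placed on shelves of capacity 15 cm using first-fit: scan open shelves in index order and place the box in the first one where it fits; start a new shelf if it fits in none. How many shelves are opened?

4

  5 → shelf 1 (new)  [load 5/15]
  1 → shelf 1  [load 6/15]
  2 → shelf 1  [load 8/15]
  6 → shelf 1  [load 14/15]
  5 → shelf 2 (new)  [load 5/15]
  5 → shelf 2  [load 10/15]
  13 → shelf 3 (new)  [load 13/15]
  3 → shelf 2  [load 13/15]
  5 → shelf 4 (new)  [load 5/15]
  3 → shelf 4  [load 8/15]
  5 → shelf 4  [load 13/15]
4 shelves opened.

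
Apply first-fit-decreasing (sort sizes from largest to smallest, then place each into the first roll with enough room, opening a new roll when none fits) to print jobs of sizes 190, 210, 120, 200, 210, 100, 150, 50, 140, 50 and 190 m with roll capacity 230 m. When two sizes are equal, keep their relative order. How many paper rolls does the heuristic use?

8

Sorted descending: 210, 210, 200, 190, 190, 150, 140, 120, 100, 50, 50.
  210 → roll 1 (new)  [load 210/230]
  210 → roll 2 (new)  [load 210/230]
  200 → roll 3 (new)  [load 200/230]
  190 → roll 4 (new)  [load 190/230]
  190 → roll 5 (new)  [load 190/230]
  150 → roll 6 (new)  [load 150/230]
  140 → roll 7 (new)  [load 140/230]
  120 → roll 8 (new)  [load 120/230]
  100 → roll 8  [load 220/230]
  50 → roll 6  [load 200/230]
  50 → roll 7  [load 190/230]
8 paper rolls opened.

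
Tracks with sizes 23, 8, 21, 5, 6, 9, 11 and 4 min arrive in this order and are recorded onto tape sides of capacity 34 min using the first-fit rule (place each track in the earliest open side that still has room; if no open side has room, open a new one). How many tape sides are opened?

3

  23 → side 1 (new)  [load 23/34]
  8 → side 1  [load 31/34]
  21 → side 2 (new)  [load 21/34]
  5 → side 2  [load 26/34]
  6 → side 2  [load 32/34]
  9 → side 3 (new)  [load 9/34]
  11 → side 3  [load 20/34]
  4 → side 3  [load 24/34]
3 tape sides opened.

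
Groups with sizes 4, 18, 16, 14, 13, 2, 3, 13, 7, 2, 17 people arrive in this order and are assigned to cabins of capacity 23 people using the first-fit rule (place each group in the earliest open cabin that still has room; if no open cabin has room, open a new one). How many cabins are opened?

  4 → cabin 1 (new)  [load 4/23]
  18 → cabin 1  [load 22/23]
  16 → cabin 2 (new)  [load 16/23]
  14 → cabin 3 (new)  [load 14/23]
  13 → cabin 4 (new)  [load 13/23]
  2 → cabin 2  [load 18/23]
  3 → cabin 2  [load 21/23]
  13 → cabin 5 (new)  [load 13/23]
  7 → cabin 3  [load 21/23]
  2 → cabin 2  [load 23/23]
  17 → cabin 6 (new)  [load 17/23]
6 cabins opened.

6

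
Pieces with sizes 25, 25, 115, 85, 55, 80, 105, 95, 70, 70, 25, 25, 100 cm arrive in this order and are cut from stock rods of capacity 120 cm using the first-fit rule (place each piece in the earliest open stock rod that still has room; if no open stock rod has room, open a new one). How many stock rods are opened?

9

  25 → stock rod 1 (new)  [load 25/120]
  25 → stock rod 1  [load 50/120]
  115 → stock rod 2 (new)  [load 115/120]
  85 → stock rod 3 (new)  [load 85/120]
  55 → stock rod 1  [load 105/120]
  80 → stock rod 4 (new)  [load 80/120]
  105 → stock rod 5 (new)  [load 105/120]
  95 → stock rod 6 (new)  [load 95/120]
  70 → stock rod 7 (new)  [load 70/120]
  70 → stock rod 8 (new)  [load 70/120]
  25 → stock rod 3  [load 110/120]
  25 → stock rod 4  [load 105/120]
  100 → stock rod 9 (new)  [load 100/120]
9 stock rods opened.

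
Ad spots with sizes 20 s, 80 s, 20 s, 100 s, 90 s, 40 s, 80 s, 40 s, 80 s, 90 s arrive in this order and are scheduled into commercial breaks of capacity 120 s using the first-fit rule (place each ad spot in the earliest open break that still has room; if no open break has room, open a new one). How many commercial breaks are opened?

  20 → break 1 (new)  [load 20/120]
  80 → break 1  [load 100/120]
  20 → break 1  [load 120/120]
  100 → break 2 (new)  [load 100/120]
  90 → break 3 (new)  [load 90/120]
  40 → break 4 (new)  [load 40/120]
  80 → break 4  [load 120/120]
  40 → break 5 (new)  [load 40/120]
  80 → break 5  [load 120/120]
  90 → break 6 (new)  [load 90/120]
6 commercial breaks opened.

6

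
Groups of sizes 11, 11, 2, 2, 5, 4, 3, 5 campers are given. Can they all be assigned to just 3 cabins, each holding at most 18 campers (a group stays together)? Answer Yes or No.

A valid assignment using 3 cabins:
  cabin 1: 11 + 5 + 2 = 18
  cabin 2: 11 + 5 + 2 = 18
  cabin 3: 4 + 3 = 7
Every load is within 18 campers, so 3 cabins suffice.

Yes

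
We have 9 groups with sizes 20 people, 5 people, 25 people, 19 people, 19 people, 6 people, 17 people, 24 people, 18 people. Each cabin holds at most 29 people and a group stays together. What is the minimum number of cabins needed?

7

Total = 25 + 24 + 20 + 19 + 19 + 18 + 17 + 6 + 5 = 153 people.
Lower bound: ⌈153/29⌉ = 6 cabins.
Also, 7 groups each exceed 29/2 people, and no two of those can share a cabin, so at least 7 cabins are needed.
A packing using 7 cabins:
  cabin 1: 25 = 25
  cabin 2: 24 + 5 = 29
  cabin 3: 20 + 6 = 26
  cabin 4: 19 = 19
  cabin 5: 19 = 19
  cabin 6: 18 = 18
  cabin 7: 17 = 17
This matches the lower bound, so 7 is optimal.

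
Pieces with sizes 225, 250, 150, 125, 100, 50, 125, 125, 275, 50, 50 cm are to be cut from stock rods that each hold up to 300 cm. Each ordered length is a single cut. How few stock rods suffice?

Total = 275 + 250 + 225 + 150 + 125 + 125 + 125 + 100 + 50 + 50 + 50 = 1525 cm.
Lower bound: ⌈1525/300⌉ = 6 stock rods.
A packing using 6 stock rods:
  stock rod 1: 275 = 275
  stock rod 2: 250 + 50 = 300
  stock rod 3: 225 + 50 = 275
  stock rod 4: 150 + 125 = 275
  stock rod 5: 125 + 125 + 50 = 300
  stock rod 6: 100 = 100
This matches the lower bound, so 6 is optimal.

6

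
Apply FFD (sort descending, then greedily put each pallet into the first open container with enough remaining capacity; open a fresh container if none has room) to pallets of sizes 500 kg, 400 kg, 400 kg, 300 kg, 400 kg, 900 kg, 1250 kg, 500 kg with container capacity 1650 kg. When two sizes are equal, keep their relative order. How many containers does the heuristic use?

Sorted descending: 1250, 900, 500, 500, 400, 400, 400, 300.
  1250 → container 1 (new)  [load 1250/1650]
  900 → container 2 (new)  [load 900/1650]
  500 → container 2  [load 1400/1650]
  500 → container 3 (new)  [load 500/1650]
  400 → container 1  [load 1650/1650]
  400 → container 3  [load 900/1650]
  400 → container 3  [load 1300/1650]
  300 → container 3  [load 1600/1650]
3 containers opened.

3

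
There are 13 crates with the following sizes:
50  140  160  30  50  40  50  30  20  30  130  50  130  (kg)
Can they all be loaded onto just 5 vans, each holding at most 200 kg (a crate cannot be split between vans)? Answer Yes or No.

Yes

A valid assignment using 5 vans:
  van 1: 160 + 40 = 200
  van 2: 140 + 50 = 190
  van 3: 130 + 50 + 20 = 200
  van 4: 130 + 50 = 180
  van 5: 50 + 30 + 30 + 30 = 140
Every load is within 200 kg, so 5 vans suffice.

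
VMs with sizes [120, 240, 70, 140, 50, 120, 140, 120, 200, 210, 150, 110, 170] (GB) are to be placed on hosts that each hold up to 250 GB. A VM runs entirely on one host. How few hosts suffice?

9

Total = 240 + 210 + 200 + 170 + 150 + 140 + 140 + 120 + 120 + 120 + 110 + 70 + 50 = 1840 GB.
Lower bound: ⌈1840/250⌉ = 8 hosts.
A packing using 9 hosts:
  host 1: 240 = 240
  host 2: 210 = 210
  host 3: 200 + 50 = 250
  host 4: 170 + 70 = 240
  host 5: 150 = 150
  host 6: 140 + 110 = 250
  host 7: 140 = 140
  host 8: 120 + 120 = 240
  host 9: 120 = 120
No arrangement into 8 hosts stays within capacity, so 9 is optimal.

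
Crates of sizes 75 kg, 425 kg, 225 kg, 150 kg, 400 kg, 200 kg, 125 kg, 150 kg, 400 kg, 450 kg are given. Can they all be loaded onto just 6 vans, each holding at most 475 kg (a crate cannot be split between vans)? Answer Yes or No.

A valid assignment using 6 vans:
  van 1: 450 = 450
  van 2: 425 = 425
  van 3: 400 + 75 = 475
  van 4: 400 = 400
  van 5: 225 + 200 = 425
  van 6: 150 + 150 + 125 = 425
Every load is within 475 kg, so 6 vans suffice.

Yes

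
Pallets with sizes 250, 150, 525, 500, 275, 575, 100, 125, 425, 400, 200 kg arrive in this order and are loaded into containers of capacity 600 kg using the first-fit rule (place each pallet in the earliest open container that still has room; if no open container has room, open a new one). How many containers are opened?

7

  250 → container 1 (new)  [load 250/600]
  150 → container 1  [load 400/600]
  525 → container 2 (new)  [load 525/600]
  500 → container 3 (new)  [load 500/600]
  275 → container 4 (new)  [load 275/600]
  575 → container 5 (new)  [load 575/600]
  100 → container 1  [load 500/600]
  125 → container 4  [load 400/600]
  425 → container 6 (new)  [load 425/600]
  400 → container 7 (new)  [load 400/600]
  200 → container 4  [load 600/600]
7 containers opened.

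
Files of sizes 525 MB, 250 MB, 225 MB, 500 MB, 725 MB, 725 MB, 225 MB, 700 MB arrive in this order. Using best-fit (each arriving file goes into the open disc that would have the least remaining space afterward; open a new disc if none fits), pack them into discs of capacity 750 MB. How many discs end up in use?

  525 → disc 1 (new)  [load 525/750]
  250 → disc 2 (new)  [load 250/750]
  225 → disc 1  [load 750/750]
  500 → disc 2  [load 750/750]
  725 → disc 3 (new)  [load 725/750]
  725 → disc 4 (new)  [load 725/750]
  225 → disc 5 (new)  [load 225/750]
  700 → disc 6 (new)  [load 700/750]
6 discs opened.

6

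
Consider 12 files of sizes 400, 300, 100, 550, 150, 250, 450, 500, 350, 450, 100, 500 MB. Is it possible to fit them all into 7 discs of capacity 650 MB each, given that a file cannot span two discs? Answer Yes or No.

A valid assignment using 7 discs:
  disc 1: 550 + 100 = 650
  disc 2: 500 + 150 = 650
  disc 3: 500 + 100 = 600
  disc 4: 450 = 450
  disc 5: 450 = 450
  disc 6: 400 + 250 = 650
  disc 7: 350 + 300 = 650
Every load is within 650 MB, so 7 discs suffice.

Yes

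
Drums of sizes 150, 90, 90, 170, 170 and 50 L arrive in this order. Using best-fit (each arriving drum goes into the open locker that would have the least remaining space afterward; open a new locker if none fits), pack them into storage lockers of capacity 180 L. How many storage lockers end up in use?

  150 → locker 1 (new)  [load 150/180]
  90 → locker 2 (new)  [load 90/180]
  90 → locker 2  [load 180/180]
  170 → locker 3 (new)  [load 170/180]
  170 → locker 4 (new)  [load 170/180]
  50 → locker 5 (new)  [load 50/180]
5 storage lockers opened.

5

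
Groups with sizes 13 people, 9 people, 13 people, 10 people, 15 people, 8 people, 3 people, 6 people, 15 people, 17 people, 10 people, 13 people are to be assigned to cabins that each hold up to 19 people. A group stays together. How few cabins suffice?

8

Total = 17 + 15 + 15 + 13 + 13 + 13 + 10 + 10 + 9 + 8 + 6 + 3 = 132 people.
Lower bound: ⌈132/19⌉ = 7 cabins.
Also, 8 groups each exceed 19/2 people, and no two of those can share a cabin, so at least 8 cabins are needed.
A packing using 8 cabins:
  cabin 1: 17 = 17
  cabin 2: 15 + 3 = 18
  cabin 3: 15 = 15
  cabin 4: 13 + 6 = 19
  cabin 5: 13 = 13
  cabin 6: 13 = 13
  cabin 7: 10 + 9 = 19
  cabin 8: 10 + 8 = 18
This matches the lower bound, so 8 is optimal.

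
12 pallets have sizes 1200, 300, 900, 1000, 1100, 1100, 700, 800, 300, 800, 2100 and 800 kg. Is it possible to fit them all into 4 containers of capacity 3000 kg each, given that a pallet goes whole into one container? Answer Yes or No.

A valid assignment using 4 containers:
  container 1: 2100 + 900 = 3000
  container 2: 1200 + 1100 + 700 = 3000
  container 3: 1100 + 1000 + 800 = 2900
  container 4: 800 + 800 + 300 + 300 = 2200
Every load is within 3000 kg, so 4 containers suffice.

Yes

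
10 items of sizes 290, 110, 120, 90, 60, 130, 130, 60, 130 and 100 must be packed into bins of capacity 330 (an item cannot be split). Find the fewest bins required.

4

Total = 290 + 130 + 130 + 130 + 120 + 110 + 100 + 90 + 60 + 60 = 1220.
Lower bound: ⌈1220/330⌉ = 4 bins.
A packing using 4 bins:
  bin 1: 290 = 290
  bin 2: 130 + 130 + 60 = 320
  bin 3: 130 + 120 + 60 = 310
  bin 4: 110 + 100 + 90 = 300
This matches the lower bound, so 4 is optimal.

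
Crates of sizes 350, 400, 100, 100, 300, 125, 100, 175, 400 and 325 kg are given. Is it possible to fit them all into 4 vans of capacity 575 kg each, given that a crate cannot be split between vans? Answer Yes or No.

Total = 2375 kg; ⌈2375/575⌉ = 5.
At least 5 vans are required, but only 4 are allowed.

No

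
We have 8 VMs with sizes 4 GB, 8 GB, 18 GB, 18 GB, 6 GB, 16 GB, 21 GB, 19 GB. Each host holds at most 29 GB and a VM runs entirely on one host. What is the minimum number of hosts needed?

Total = 21 + 19 + 18 + 18 + 16 + 8 + 6 + 4 = 110 GB.
Lower bound: ⌈110/29⌉ = 4 hosts.
Also, 5 VMs each exceed 29/2 GB, and no two of those can share a host, so at least 5 hosts are needed.
A packing using 5 hosts:
  host 1: 21 + 8 = 29
  host 2: 19 + 6 + 4 = 29
  host 3: 18 = 18
  host 4: 18 = 18
  host 5: 16 = 16
This matches the lower bound, so 5 is optimal.

5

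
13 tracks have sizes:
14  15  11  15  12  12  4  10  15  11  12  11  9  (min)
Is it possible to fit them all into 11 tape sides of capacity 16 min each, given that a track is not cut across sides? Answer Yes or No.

No

Total = 151 min; ⌈151/16⌉ = 10.
12 tracks each exceed half the capacity and cannot share a side, forcing at least 12 tape sides.
At least 12 tape sides are required, but only 11 are allowed.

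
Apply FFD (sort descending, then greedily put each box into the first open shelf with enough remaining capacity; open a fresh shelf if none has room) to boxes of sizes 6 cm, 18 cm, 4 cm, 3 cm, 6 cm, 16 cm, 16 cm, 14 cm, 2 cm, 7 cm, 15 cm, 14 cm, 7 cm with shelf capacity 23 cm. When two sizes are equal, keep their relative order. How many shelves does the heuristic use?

Sorted descending: 18, 16, 16, 15, 14, 14, 7, 7, 6, 6, 4, 3, 2.
  18 → shelf 1 (new)  [load 18/23]
  16 → shelf 2 (new)  [load 16/23]
  16 → shelf 3 (new)  [load 16/23]
  15 → shelf 4 (new)  [load 15/23]
  14 → shelf 5 (new)  [load 14/23]
  14 → shelf 6 (new)  [load 14/23]
  7 → shelf 2  [load 23/23]
  7 → shelf 3  [load 23/23]
  6 → shelf 4  [load 21/23]
  6 → shelf 5  [load 20/23]
  4 → shelf 1  [load 22/23]
  3 → shelf 5  [load 23/23]
  2 → shelf 4  [load 23/23]
6 shelves opened.

6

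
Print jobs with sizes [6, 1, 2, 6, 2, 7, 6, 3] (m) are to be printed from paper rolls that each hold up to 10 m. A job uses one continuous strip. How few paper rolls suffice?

Total = 7 + 6 + 6 + 6 + 3 + 2 + 2 + 1 = 33 m.
Lower bound: ⌈33/10⌉ = 4 paper rolls.
A packing using 4 paper rolls:
  roll 1: 7 + 3 = 10
  roll 2: 6 + 2 + 2 = 10
  roll 3: 6 + 1 = 7
  roll 4: 6 = 6
This matches the lower bound, so 4 is optimal.

4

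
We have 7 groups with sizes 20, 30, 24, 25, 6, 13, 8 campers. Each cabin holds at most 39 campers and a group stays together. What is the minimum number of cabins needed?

Total = 30 + 25 + 24 + 20 + 13 + 8 + 6 = 126 campers.
Lower bound: ⌈126/39⌉ = 4 cabins.
A packing using 4 cabins:
  cabin 1: 30 + 8 = 38
  cabin 2: 25 + 13 = 38
  cabin 3: 24 + 6 = 30
  cabin 4: 20 = 20
This matches the lower bound, so 4 is optimal.

4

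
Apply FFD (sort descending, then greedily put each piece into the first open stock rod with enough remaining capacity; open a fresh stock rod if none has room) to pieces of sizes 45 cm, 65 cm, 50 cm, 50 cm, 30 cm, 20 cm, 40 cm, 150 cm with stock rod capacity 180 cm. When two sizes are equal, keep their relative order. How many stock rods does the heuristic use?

3

Sorted descending: 150, 65, 50, 50, 45, 40, 30, 20.
  150 → stock rod 1 (new)  [load 150/180]
  65 → stock rod 2 (new)  [load 65/180]
  50 → stock rod 2  [load 115/180]
  50 → stock rod 2  [load 165/180]
  45 → stock rod 3 (new)  [load 45/180]
  40 → stock rod 3  [load 85/180]
  30 → stock rod 1  [load 180/180]
  20 → stock rod 3  [load 105/180]
3 stock rods opened.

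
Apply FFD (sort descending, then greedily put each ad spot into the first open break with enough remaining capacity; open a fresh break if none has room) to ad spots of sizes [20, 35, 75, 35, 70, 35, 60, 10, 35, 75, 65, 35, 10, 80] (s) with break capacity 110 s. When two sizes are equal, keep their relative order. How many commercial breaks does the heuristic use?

Sorted descending: 80, 75, 75, 70, 65, 60, 35, 35, 35, 35, 35, 20, 10, 10.
  80 → break 1 (new)  [load 80/110]
  75 → break 2 (new)  [load 75/110]
  75 → break 3 (new)  [load 75/110]
  70 → break 4 (new)  [load 70/110]
  65 → break 5 (new)  [load 65/110]
  60 → break 6 (new)  [load 60/110]
  35 → break 2  [load 110/110]
  35 → break 3  [load 110/110]
  35 → break 4  [load 105/110]
  35 → break 5  [load 100/110]
  35 → break 6  [load 95/110]
  20 → break 1  [load 100/110]
  10 → break 1  [load 110/110]
  10 → break 5  [load 110/110]
6 commercial breaks opened.

6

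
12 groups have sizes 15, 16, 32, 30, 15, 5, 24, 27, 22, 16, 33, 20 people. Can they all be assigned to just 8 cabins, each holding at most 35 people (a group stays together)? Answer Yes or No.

Total = 255 people; ⌈255/35⌉ = 8.
The bound of 8 does not rule out 8, but exhaustive search shows no assignment into 8 cabins of capacity 35 people exists — the minimum is 9.

No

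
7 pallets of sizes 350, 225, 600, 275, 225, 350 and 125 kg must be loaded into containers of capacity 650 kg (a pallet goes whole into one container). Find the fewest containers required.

4

Total = 600 + 350 + 350 + 275 + 225 + 225 + 125 = 2150 kg.
Lower bound: ⌈2150/650⌉ = 4 containers.
A packing using 4 containers:
  container 1: 600 = 600
  container 2: 350 + 275 = 625
  container 3: 350 + 225 = 575
  container 4: 225 + 125 = 350
This matches the lower bound, so 4 is optimal.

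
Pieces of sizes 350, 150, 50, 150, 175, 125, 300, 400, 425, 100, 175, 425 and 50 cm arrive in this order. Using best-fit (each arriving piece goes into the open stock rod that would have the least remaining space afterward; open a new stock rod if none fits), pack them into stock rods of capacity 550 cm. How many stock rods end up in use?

6

  350 → stock rod 1 (new)  [load 350/550]
  150 → stock rod 1  [load 500/550]
  50 → stock rod 1  [load 550/550]
  150 → stock rod 2 (new)  [load 150/550]
  175 → stock rod 2  [load 325/550]
  125 → stock rod 2  [load 450/550]
  300 → stock rod 3 (new)  [load 300/550]
  400 → stock rod 4 (new)  [load 400/550]
  425 → stock rod 5 (new)  [load 425/550]
  100 → stock rod 2  [load 550/550]
  175 → stock rod 3  [load 475/550]
  425 → stock rod 6 (new)  [load 425/550]
  50 → stock rod 3  [load 525/550]
6 stock rods opened.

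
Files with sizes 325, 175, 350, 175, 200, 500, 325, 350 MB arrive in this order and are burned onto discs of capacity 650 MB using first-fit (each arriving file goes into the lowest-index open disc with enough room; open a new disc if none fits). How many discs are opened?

  325 → disc 1 (new)  [load 325/650]
  175 → disc 1  [load 500/650]
  350 → disc 2 (new)  [load 350/650]
  175 → disc 2  [load 525/650]
  200 → disc 3 (new)  [load 200/650]
  500 → disc 4 (new)  [load 500/650]
  325 → disc 3  [load 525/650]
  350 → disc 5 (new)  [load 350/650]
5 discs opened.

5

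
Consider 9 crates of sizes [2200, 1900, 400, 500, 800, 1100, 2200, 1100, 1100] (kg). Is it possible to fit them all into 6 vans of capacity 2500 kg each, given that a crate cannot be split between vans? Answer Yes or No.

Yes

A valid assignment using 5 vans:
  van 1: 2200 = 2200
  van 2: 2200 = 2200
  van 3: 1900 + 500 = 2400
  van 4: 1100 + 1100 = 2200
  van 5: 1100 + 800 + 400 = 2300
That uses only 5 ≤ 6, so 6 vans are enough.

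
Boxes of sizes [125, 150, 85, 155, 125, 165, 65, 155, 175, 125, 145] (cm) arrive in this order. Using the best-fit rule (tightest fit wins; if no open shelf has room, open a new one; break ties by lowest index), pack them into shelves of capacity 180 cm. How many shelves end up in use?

  125 → shelf 1 (new)  [load 125/180]
  150 → shelf 2 (new)  [load 150/180]
  85 → shelf 3 (new)  [load 85/180]
  155 → shelf 4 (new)  [load 155/180]
  125 → shelf 5 (new)  [load 125/180]
  165 → shelf 6 (new)  [load 165/180]
  65 → shelf 3  [load 150/180]
  155 → shelf 7 (new)  [load 155/180]
  175 → shelf 8 (new)  [load 175/180]
  125 → shelf 9 (new)  [load 125/180]
  145 → shelf 10 (new)  [load 145/180]
10 shelves opened.

10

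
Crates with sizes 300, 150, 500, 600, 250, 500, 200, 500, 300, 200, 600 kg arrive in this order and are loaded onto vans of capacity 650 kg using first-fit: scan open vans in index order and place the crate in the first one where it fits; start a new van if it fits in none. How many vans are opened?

  300 → van 1 (new)  [load 300/650]
  150 → van 1  [load 450/650]
  500 → van 2 (new)  [load 500/650]
  600 → van 3 (new)  [load 600/650]
  250 → van 4 (new)  [load 250/650]
  500 → van 5 (new)  [load 500/650]
  200 → van 1  [load 650/650]
  500 → van 6 (new)  [load 500/650]
  300 → van 4  [load 550/650]
  200 → van 7 (new)  [load 200/650]
  600 → van 8 (new)  [load 600/650]
8 vans opened.

8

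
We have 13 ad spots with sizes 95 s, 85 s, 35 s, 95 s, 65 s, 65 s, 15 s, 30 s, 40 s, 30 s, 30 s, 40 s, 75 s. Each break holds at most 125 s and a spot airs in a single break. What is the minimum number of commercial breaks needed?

6

Total = 95 + 95 + 85 + 75 + 65 + 65 + 40 + 40 + 35 + 30 + 30 + 30 + 15 = 700 s.
Lower bound: ⌈700/125⌉ = 6 commercial breaks.
A packing using 6 commercial breaks:
  break 1: 95 + 30 = 125
  break 2: 95 + 30 = 125
  break 3: 85 + 40 = 125
  break 4: 75 + 40 = 115
  break 5: 65 + 35 + 15 = 115
  break 6: 65 + 30 = 95
This matches the lower bound, so 6 is optimal.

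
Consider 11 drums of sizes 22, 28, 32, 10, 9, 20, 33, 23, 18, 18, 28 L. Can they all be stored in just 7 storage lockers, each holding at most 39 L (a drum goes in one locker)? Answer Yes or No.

Total = 241 L; ⌈241/39⌉ = 7.
The bound of 7 does not rule out 7, but exhaustive search shows no assignment into 7 storage lockers of capacity 39 L exists — the minimum is 8.

No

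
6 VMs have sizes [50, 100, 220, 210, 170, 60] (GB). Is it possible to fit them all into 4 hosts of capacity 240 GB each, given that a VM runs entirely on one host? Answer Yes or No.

Yes

A valid assignment using 4 hosts:
  host 1: 220 = 220
  host 2: 210 = 210
  host 3: 170 + 60 = 230
  host 4: 100 + 50 = 150
Every load is within 240 GB, so 4 hosts suffice.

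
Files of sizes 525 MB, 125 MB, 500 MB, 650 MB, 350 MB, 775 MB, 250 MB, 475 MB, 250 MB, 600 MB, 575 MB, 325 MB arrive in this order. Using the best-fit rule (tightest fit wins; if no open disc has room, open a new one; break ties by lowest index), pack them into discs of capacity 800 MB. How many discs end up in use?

  525 → disc 1 (new)  [load 525/800]
  125 → disc 1  [load 650/800]
  500 → disc 2 (new)  [load 500/800]
  650 → disc 3 (new)  [load 650/800]
  350 → disc 4 (new)  [load 350/800]
  775 → disc 5 (new)  [load 775/800]
  250 → disc 2  [load 750/800]
  475 → disc 6 (new)  [load 475/800]
  250 → disc 6  [load 725/800]
  600 → disc 7 (new)  [load 600/800]
  575 → disc 8 (new)  [load 575/800]
  325 → disc 4  [load 675/800]
8 discs opened.

8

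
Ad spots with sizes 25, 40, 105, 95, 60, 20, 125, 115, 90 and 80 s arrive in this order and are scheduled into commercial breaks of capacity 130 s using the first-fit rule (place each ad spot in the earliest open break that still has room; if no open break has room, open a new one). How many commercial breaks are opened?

  25 → break 1 (new)  [load 25/130]
  40 → break 1  [load 65/130]
  105 → break 2 (new)  [load 105/130]
  95 → break 3 (new)  [load 95/130]
  60 → break 1  [load 125/130]
  20 → break 2  [load 125/130]
  125 → break 4 (new)  [load 125/130]
  115 → break 5 (new)  [load 115/130]
  90 → break 6 (new)  [load 90/130]
  80 → break 7 (new)  [load 80/130]
7 commercial breaks opened.

7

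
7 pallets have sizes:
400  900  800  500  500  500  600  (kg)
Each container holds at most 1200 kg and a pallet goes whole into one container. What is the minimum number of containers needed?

Total = 900 + 800 + 600 + 500 + 500 + 500 + 400 = 4200 kg.
Lower bound: ⌈4200/1200⌉ = 4 containers.
A packing using 4 containers:
  container 1: 900 = 900
  container 2: 800 + 400 = 1200
  container 3: 600 + 500 = 1100
  container 4: 500 + 500 = 1000
This matches the lower bound, so 4 is optimal.

4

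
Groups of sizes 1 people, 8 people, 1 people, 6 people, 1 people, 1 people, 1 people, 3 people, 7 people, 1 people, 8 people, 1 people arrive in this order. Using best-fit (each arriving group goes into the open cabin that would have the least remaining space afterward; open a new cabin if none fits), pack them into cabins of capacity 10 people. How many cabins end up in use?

  1 → cabin 1 (new)  [load 1/10]
  8 → cabin 1  [load 9/10]
  1 → cabin 1  [load 10/10]
  6 → cabin 2 (new)  [load 6/10]
  1 → cabin 2  [load 7/10]
  1 → cabin 2  [load 8/10]
  1 → cabin 2  [load 9/10]
  3 → cabin 3 (new)  [load 3/10]
  7 → cabin 3  [load 10/10]
  1 → cabin 2  [load 10/10]
  8 → cabin 4 (new)  [load 8/10]
  1 → cabin 4  [load 9/10]
4 cabins opened.

4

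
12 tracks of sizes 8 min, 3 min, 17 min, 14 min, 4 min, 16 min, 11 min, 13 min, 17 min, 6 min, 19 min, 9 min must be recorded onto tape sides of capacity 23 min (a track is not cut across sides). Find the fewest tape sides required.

7

Total = 19 + 17 + 17 + 16 + 14 + 13 + 11 + 9 + 8 + 6 + 4 + 3 = 137 min.
Lower bound: ⌈137/23⌉ = 6 tape sides.
A packing using 7 tape sides:
  side 1: 19 + 4 = 23
  side 2: 17 + 6 = 23
  side 3: 17 + 3 = 20
  side 4: 16 = 16
  side 5: 14 + 9 = 23
  side 6: 13 + 8 = 21
  side 7: 11 = 11
No arrangement into 6 tape sides stays within capacity, so 7 is optimal.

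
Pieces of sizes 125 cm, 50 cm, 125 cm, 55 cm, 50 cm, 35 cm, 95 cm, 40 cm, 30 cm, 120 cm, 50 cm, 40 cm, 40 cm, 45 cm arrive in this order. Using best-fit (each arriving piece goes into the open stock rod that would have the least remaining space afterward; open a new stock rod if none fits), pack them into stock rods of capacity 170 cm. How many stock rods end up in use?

  125 → stock rod 1 (new)  [load 125/170]
  50 → stock rod 2 (new)  [load 50/170]
  125 → stock rod 3 (new)  [load 125/170]
  55 → stock rod 2  [load 105/170]
  50 → stock rod 2  [load 155/170]
  35 → stock rod 1  [load 160/170]
  95 → stock rod 4 (new)  [load 95/170]
  40 → stock rod 3  [load 165/170]
  30 → stock rod 4  [load 125/170]
  120 → stock rod 5 (new)  [load 120/170]
  50 → stock rod 5  [load 170/170]
  40 → stock rod 4  [load 165/170]
  40 → stock rod 6 (new)  [load 40/170]
  45 → stock rod 6  [load 85/170]
6 stock rods opened.

6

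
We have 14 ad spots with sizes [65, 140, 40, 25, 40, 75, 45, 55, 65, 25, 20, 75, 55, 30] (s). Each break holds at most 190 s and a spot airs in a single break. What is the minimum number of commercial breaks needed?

Total = 140 + 75 + 75 + 65 + 65 + 55 + 55 + 45 + 40 + 40 + 30 + 25 + 25 + 20 = 755 s.
Lower bound: ⌈755/190⌉ = 4 commercial breaks.
A packing using 4 commercial breaks:
  break 1: 140 + 30 + 20 = 190
  break 2: 75 + 75 + 40 = 190
  break 3: 65 + 65 + 55 = 185
  break 4: 55 + 45 + 40 + 25 + 25 = 190
This matches the lower bound, so 4 is optimal.

4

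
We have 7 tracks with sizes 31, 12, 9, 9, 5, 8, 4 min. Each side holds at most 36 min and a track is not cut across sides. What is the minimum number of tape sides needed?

Total = 31 + 12 + 9 + 9 + 8 + 5 + 4 = 78 min.
Lower bound: ⌈78/36⌉ = 3 tape sides.
A packing using 3 tape sides:
  side 1: 31 + 5 = 36
  side 2: 12 + 9 + 9 + 4 = 34
  side 3: 8 = 8
This matches the lower bound, so 3 is optimal.

3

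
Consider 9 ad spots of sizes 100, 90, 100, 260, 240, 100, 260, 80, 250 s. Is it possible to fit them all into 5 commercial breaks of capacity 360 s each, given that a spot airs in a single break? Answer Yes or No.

A valid assignment using 5 commercial breaks:
  break 1: 260 + 100 = 360
  break 2: 260 + 100 = 360
  break 3: 250 + 100 = 350
  break 4: 240 + 90 = 330
  break 5: 80 = 80
Every load is within 360 s, so 5 commercial breaks suffice.

Yes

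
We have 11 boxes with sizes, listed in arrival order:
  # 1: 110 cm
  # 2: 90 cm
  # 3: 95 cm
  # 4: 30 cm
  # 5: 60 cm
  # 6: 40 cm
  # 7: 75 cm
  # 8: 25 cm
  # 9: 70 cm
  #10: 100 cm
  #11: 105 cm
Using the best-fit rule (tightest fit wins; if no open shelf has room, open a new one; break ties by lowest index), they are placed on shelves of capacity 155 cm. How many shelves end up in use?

6

  110 → shelf 1 (new)  [load 110/155]
  90 → shelf 2 (new)  [load 90/155]
  95 → shelf 3 (new)  [load 95/155]
  30 → shelf 1  [load 140/155]
  60 → shelf 3  [load 155/155]
  40 → shelf 2  [load 130/155]
  75 → shelf 4 (new)  [load 75/155]
  25 → shelf 2  [load 155/155]
  70 → shelf 4  [load 145/155]
  100 → shelf 5 (new)  [load 100/155]
  105 → shelf 6 (new)  [load 105/155]
6 shelves opened.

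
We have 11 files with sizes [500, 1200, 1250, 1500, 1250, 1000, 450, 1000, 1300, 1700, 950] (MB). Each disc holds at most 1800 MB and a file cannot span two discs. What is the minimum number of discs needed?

9

Total = 1700 + 1500 + 1300 + 1250 + 1250 + 1200 + 1000 + 1000 + 950 + 500 + 450 = 12100 MB.
Lower bound: ⌈12100/1800⌉ = 7 discs.
Also, 9 files each exceed 900 MB, and no two of those can share a disc, so at least 9 discs are needed.
A packing using 9 discs:
  disc 1: 1700 = 1700
  disc 2: 1500 = 1500
  disc 3: 1300 + 500 = 1800
  disc 4: 1250 + 450 = 1700
  disc 5: 1250 = 1250
  disc 6: 1200 = 1200
  disc 7: 1000 = 1000
  disc 8: 1000 = 1000
  disc 9: 950 = 950
This matches the lower bound, so 9 is optimal.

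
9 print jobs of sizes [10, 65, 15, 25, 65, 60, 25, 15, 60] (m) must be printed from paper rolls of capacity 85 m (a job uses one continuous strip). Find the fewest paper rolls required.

5

Total = 65 + 65 + 60 + 60 + 25 + 25 + 15 + 15 + 10 = 340 m.
Lower bound: ⌈340/85⌉ = 4 paper rolls.
A packing using 5 paper rolls:
  roll 1: 65 + 15 = 80
  roll 2: 65 + 15 = 80
  roll 3: 60 + 25 = 85
  roll 4: 60 + 25 = 85
  roll 5: 10 = 10
No arrangement into 4 paper rolls stays within capacity, so 5 is optimal.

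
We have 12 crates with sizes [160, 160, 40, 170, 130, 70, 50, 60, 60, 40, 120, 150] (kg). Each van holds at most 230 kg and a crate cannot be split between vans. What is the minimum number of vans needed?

6

Total = 170 + 160 + 160 + 150 + 130 + 120 + 70 + 60 + 60 + 50 + 40 + 40 = 1210 kg.
Lower bound: ⌈1210/230⌉ = 6 vans.
A packing using 6 vans:
  van 1: 170 + 60 = 230
  van 2: 160 + 70 = 230
  van 3: 160 + 60 = 220
  van 4: 150 + 50 = 200
  van 5: 130 + 40 + 40 = 210
  van 6: 120 = 120
This matches the lower bound, so 6 is optimal.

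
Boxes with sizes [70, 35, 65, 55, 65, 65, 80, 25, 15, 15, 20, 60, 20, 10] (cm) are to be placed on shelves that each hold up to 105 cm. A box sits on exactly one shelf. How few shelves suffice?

7

Total = 80 + 70 + 65 + 65 + 65 + 60 + 55 + 35 + 25 + 20 + 20 + 15 + 15 + 10 = 600 cm.
Lower bound: ⌈600/105⌉ = 6 shelves.
Also, 7 boxes each exceed 105/2 cm, and no two of those can share a shelf, so at least 7 shelves are needed.
A packing using 7 shelves:
  shelf 1: 80 + 25 = 105
  shelf 2: 70 + 35 = 105
  shelf 3: 65 + 20 + 20 = 105
  shelf 4: 65 + 15 + 15 + 10 = 105
  shelf 5: 65 = 65
  shelf 6: 60 = 60
  shelf 7: 55 = 55
This matches the lower bound, so 7 is optimal.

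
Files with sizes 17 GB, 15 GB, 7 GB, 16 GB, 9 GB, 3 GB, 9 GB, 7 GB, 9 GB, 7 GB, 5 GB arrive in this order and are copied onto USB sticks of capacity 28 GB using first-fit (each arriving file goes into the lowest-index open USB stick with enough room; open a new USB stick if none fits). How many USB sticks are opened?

4

  17 → USB stick 1 (new)  [load 17/28]
  15 → USB stick 2 (new)  [load 15/28]
  7 → USB stick 1  [load 24/28]
  16 → USB stick 3 (new)  [load 16/28]
  9 → USB stick 2  [load 24/28]
  3 → USB stick 1  [load 27/28]
  9 → USB stick 3  [load 25/28]
  7 → USB stick 4 (new)  [load 7/28]
  9 → USB stick 4  [load 16/28]
  7 → USB stick 4  [load 23/28]
  5 → USB stick 4  [load 28/28]
4 USB sticks opened.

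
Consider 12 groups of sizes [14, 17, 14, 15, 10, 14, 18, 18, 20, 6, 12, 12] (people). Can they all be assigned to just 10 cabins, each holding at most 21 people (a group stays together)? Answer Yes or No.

No

Total = 170 people; ⌈170/21⌉ = 9.
10 groups each exceed half the capacity and cannot share a cabin, forcing at least 10 cabins.
The bound of 10 does not rule out 10, but exhaustive search shows no assignment into 10 cabins of capacity 21 people exists — the minimum is 11.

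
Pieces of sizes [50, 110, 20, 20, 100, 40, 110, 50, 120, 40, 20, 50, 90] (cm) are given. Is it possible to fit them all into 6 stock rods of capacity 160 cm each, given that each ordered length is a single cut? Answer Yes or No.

A valid assignment using 6 stock rods:
  stock rod 1: 120 + 40 = 160
  stock rod 2: 110 + 50 = 160
  stock rod 3: 110 + 50 = 160
  stock rod 4: 100 + 50 = 150
  stock rod 5: 90 + 40 + 20 = 150
  stock rod 6: 20 + 20 = 40
Every load is within 160 cm, so 6 stock rods suffice.

Yes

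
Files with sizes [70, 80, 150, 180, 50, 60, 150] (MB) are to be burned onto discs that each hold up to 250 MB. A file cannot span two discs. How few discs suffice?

Total = 180 + 150 + 150 + 80 + 70 + 60 + 50 = 740 MB.
Lower bound: ⌈740/250⌉ = 3 discs.
A packing using 4 discs:
  disc 1: 180 + 70 = 250
  disc 2: 150 + 80 = 230
  disc 3: 150 + 60 = 210
  disc 4: 50 = 50
No arrangement into 3 discs stays within capacity, so 4 is optimal.

4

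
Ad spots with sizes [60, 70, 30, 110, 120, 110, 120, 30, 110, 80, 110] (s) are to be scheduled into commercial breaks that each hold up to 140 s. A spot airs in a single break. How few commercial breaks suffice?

8

Total = 120 + 120 + 110 + 110 + 110 + 110 + 80 + 70 + 60 + 30 + 30 = 950 s.
Lower bound: ⌈950/140⌉ = 7 commercial breaks.
A packing using 8 commercial breaks:
  break 1: 120 = 120
  break 2: 120 = 120
  break 3: 110 + 30 = 140
  break 4: 110 + 30 = 140
  break 5: 110 = 110
  break 6: 110 = 110
  break 7: 80 + 60 = 140
  break 8: 70 = 70
No arrangement into 7 commercial breaks stays within capacity, so 8 is optimal.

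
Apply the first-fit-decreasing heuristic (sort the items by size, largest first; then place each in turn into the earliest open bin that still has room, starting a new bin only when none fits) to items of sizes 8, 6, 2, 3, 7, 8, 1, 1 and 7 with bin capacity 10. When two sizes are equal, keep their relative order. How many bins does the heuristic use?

5

Sorted descending: 8, 8, 7, 7, 6, 3, 2, 1, 1.
  8 → bin 1 (new)  [load 8/10]
  8 → bin 2 (new)  [load 8/10]
  7 → bin 3 (new)  [load 7/10]
  7 → bin 4 (new)  [load 7/10]
  6 → bin 5 (new)  [load 6/10]
  3 → bin 3  [load 10/10]
  2 → bin 1  [load 10/10]
  1 → bin 2  [load 9/10]
  1 → bin 2  [load 10/10]
5 bins opened.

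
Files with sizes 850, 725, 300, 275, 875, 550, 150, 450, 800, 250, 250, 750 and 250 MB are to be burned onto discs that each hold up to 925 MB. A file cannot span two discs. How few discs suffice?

Total = 875 + 850 + 800 + 750 + 725 + 550 + 450 + 300 + 275 + 250 + 250 + 250 + 150 = 6475 MB.
Lower bound: ⌈6475/925⌉ = 7 discs.
A packing using 8 discs:
  disc 1: 875 = 875
  disc 2: 850 = 850
  disc 3: 800 = 800
  disc 4: 750 + 150 = 900
  disc 5: 725 = 725
  disc 6: 550 + 300 = 850
  disc 7: 450 + 275 = 725
  disc 8: 250 + 250 + 250 = 750
No arrangement into 7 discs stays within capacity, so 8 is optimal.

8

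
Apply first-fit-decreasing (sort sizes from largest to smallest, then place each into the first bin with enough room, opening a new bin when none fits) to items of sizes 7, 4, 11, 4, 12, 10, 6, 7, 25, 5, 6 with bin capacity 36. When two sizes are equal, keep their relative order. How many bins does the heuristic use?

Sorted descending: 25, 12, 11, 10, 7, 7, 6, 6, 5, 4, 4.
  25 → bin 1 (new)  [load 25/36]
  12 → bin 2 (new)  [load 12/36]
  11 → bin 1  [load 36/36]
  10 → bin 2  [load 22/36]
  7 → bin 2  [load 29/36]
  7 → bin 2  [load 36/36]
  6 → bin 3 (new)  [load 6/36]
  6 → bin 3  [load 12/36]
  5 → bin 3  [load 17/36]
  4 → bin 3  [load 21/36]
  4 → bin 3  [load 25/36]
3 bins opened.

3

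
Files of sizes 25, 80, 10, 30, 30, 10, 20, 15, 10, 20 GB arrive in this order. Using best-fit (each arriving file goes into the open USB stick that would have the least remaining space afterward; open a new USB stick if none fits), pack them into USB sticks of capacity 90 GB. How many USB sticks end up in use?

  25 → USB stick 1 (new)  [load 25/90]
  80 → USB stick 2 (new)  [load 80/90]
  10 → USB stick 2  [load 90/90]
  30 → USB stick 1  [load 55/90]
  30 → USB stick 1  [load 85/90]
  10 → USB stick 3 (new)  [load 10/90]
  20 → USB stick 3  [load 30/90]
  15 → USB stick 3  [load 45/90]
  10 → USB stick 3  [load 55/90]
  20 → USB stick 3  [load 75/90]
3 USB sticks opened.

3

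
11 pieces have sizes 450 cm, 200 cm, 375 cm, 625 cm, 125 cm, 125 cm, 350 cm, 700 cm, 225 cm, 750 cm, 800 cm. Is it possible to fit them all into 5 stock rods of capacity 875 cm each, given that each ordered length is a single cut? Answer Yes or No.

Total = 4725 cm; ⌈4725/875⌉ = 6.
At least 6 stock rods are required, but only 5 are allowed.

No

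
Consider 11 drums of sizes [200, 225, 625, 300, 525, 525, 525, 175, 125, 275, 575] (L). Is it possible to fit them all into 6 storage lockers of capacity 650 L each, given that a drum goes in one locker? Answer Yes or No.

Total = 4075 L; ⌈4075/650⌉ = 7.
At least 7 storage lockers are required, but only 6 are allowed.

No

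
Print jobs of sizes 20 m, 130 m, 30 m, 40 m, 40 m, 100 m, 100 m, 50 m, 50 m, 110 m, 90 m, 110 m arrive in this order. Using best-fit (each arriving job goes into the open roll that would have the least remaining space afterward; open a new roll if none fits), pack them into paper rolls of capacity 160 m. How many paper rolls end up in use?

7

  20 → roll 1 (new)  [load 20/160]
  130 → roll 1  [load 150/160]
  30 → roll 2 (new)  [load 30/160]
  40 → roll 2  [load 70/160]
  40 → roll 2  [load 110/160]
  100 → roll 3 (new)  [load 100/160]
  100 → roll 4 (new)  [load 100/160]
  50 → roll 2  [load 160/160]
  50 → roll 3  [load 150/160]
  110 → roll 5 (new)  [load 110/160]
  90 → roll 6 (new)  [load 90/160]
  110 → roll 7 (new)  [load 110/160]
7 paper rolls opened.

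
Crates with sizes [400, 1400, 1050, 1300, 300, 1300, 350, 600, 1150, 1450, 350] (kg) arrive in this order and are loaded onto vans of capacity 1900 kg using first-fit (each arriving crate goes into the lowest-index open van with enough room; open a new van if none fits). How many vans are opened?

6

  400 → van 1 (new)  [load 400/1900]
  1400 → van 1  [load 1800/1900]
  1050 → van 2 (new)  [load 1050/1900]
  1300 → van 3 (new)  [load 1300/1900]
  300 → van 2  [load 1350/1900]
  1300 → van 4 (new)  [load 1300/1900]
  350 → van 2  [load 1700/1900]
  600 → van 3  [load 1900/1900]
  1150 → van 5 (new)  [load 1150/1900]
  1450 → van 6 (new)  [load 1450/1900]
  350 → van 4  [load 1650/1900]
6 vans opened.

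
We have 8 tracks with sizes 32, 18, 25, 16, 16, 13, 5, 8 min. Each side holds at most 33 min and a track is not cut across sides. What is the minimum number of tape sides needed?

5

Total = 32 + 25 + 18 + 16 + 16 + 13 + 8 + 5 = 133 min.
Lower bound: ⌈133/33⌉ = 5 tape sides.
A packing using 5 tape sides:
  side 1: 32 = 32
  side 2: 25 + 8 = 33
  side 3: 18 + 13 = 31
  side 4: 16 + 16 = 32
  side 5: 5 = 5
This matches the lower bound, so 5 is optimal.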